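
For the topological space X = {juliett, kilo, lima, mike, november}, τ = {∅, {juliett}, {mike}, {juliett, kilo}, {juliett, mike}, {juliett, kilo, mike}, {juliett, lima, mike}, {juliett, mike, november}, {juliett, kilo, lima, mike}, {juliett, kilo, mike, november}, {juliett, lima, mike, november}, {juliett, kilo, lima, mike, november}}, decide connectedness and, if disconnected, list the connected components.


(X, τ) is connected.

Find clopen sets (U ∈ τ with X ∖ U ∈ τ):
  U = ∅, X ∖ U = {juliett, kilo, lima, mike, november} — both open, so U is clopen.
  U = {juliett, kilo, lima, mike, november}, X ∖ U = ∅ — both open, so U is clopen.
Only trivial clopens (∅ and X) exist, so (X, τ) is connected.
Compute connected components by grouping points that agree on all clopens:
  component: {juliett, kilo, lima, mike, november}


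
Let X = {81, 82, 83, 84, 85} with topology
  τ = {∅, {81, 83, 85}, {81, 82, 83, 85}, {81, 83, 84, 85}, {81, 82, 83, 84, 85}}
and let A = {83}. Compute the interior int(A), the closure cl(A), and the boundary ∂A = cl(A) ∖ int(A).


int(A) = ∅, cl(A) = {81, 82, 83, 84, 85}, ∂A = {81, 82, 83, 84, 85}.

Closed sets in (X, τ) are complements of opens:
  closed(X, τ) = {∅, {82}, {84}, {82, 84}, {81, 82, 83, 84, 85}}.
int(A) = ⋃ {U ∈ τ : U ⊆ A}. Opens contained in A: ∅.
Taking the union of these: int(A) = ∅.
cl(A) = ⋂ {C closed : A ⊆ C}. Closed sets containing A: {81, 82, 83, 84, 85}.
Intersecting these: cl(A) = {81, 82, 83, 84, 85}.
∂A = cl(A) ∖ int(A) = {81, 82, 83, 84, 85} ∖ ∅ = {81, 82, 83, 84, 85}.


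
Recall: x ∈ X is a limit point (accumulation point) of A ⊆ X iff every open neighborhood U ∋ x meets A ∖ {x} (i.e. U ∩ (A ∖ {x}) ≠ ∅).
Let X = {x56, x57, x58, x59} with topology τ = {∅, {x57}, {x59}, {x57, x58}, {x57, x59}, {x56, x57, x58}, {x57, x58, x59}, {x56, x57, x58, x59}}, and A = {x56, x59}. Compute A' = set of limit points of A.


A' = ∅

For each x ∈ X, list the open sets U ∈ τ with x ∈ U, then check whether U ∩ (A ∖ {x}) ≠ ∅ for every such U.
  x = x56: open {x56, x57, x58} ∋ x has {x56, x57, x58} ∩ (A ∖ {x56}) = ∅, so x is NOT a limit point.
  x = x57: open {x57} ∋ x has {x57} ∩ (A ∖ {x57}) = ∅, so x is NOT a limit point.
  x = x58: open {x57, x58} ∋ x has {x57, x58} ∩ (A ∖ {x58}) = ∅, so x is NOT a limit point.
  x = x59: open {x59} ∋ x has {x59} ∩ (A ∖ {x59}) = ∅, so x is NOT a limit point.
Collecting: A' = ∅.


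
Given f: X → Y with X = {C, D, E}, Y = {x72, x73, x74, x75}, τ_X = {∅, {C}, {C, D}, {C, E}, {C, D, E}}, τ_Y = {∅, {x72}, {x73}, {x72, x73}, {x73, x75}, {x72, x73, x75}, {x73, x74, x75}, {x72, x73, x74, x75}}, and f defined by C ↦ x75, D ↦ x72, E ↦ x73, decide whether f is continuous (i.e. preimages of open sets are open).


f is NOT continuous.

Compute f^{-1}(U) for each U ∈ τ_Y:
  U = ∅: f^{-1}(U) = ∅ ∈ τ_X ✓.
  U = {x72}: f^{-1}(U) = {D} ∉ τ_X ✗.
  U = {x73}: f^{-1}(U) = {E} ∉ τ_X ✗.
  U = {x72, x73}: f^{-1}(U) = {D, E} ∉ τ_X ✗.
  U = {x73, x75}: f^{-1}(U) = {C, E} ∈ τ_X ✓.
  U = {x72, x73, x75}: f^{-1}(U) = {C, D, E} ∈ τ_X ✓.
  U = {x73, x74, x75}: f^{-1}(U) = {C, E} ∈ τ_X ✓.
  U = {x72, x73, x74, x75}: f^{-1}(U) = {C, D, E} ∈ τ_X ✓.
Found U = {x72} with f^{-1}(U) = {D} not in τ_X. Therefore f is NOT continuous.


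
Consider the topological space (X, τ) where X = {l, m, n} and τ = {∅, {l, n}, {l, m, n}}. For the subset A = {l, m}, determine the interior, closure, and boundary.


int(A) = ∅, cl(A) = {l, m, n}, ∂A = {l, m, n}.

Closed sets in (X, τ) are complements of opens:
  closed(X, τ) = {∅, {m}, {l, m, n}}.
int(A) = ⋃ {U ∈ τ : U ⊆ A}. Opens contained in A: ∅.
Taking the union of these: int(A) = ∅.
cl(A) = ⋂ {C closed : A ⊆ C}. Closed sets containing A: {l, m, n}.
Intersecting these: cl(A) = {l, m, n}.
∂A = cl(A) ∖ int(A) = {l, m, n} ∖ ∅ = {l, m, n}.


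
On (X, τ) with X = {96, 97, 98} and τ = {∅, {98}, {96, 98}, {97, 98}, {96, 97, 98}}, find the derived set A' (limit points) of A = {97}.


A' = ∅

For each x ∈ X, list the open sets U ∈ τ with x ∈ U, then check whether U ∩ (A ∖ {x}) ≠ ∅ for every such U.
  x = 96: open {96, 98} ∋ x has {96, 98} ∩ (A ∖ {96}) = ∅, so x is NOT a limit point.
  x = 97: open {97, 98} ∋ x has {97, 98} ∩ (A ∖ {97}) = ∅, so x is NOT a limit point.
  x = 98: open {98} ∋ x has {98} ∩ (A ∖ {98}) = ∅, so x is NOT a limit point.
Collecting: A' = ∅.


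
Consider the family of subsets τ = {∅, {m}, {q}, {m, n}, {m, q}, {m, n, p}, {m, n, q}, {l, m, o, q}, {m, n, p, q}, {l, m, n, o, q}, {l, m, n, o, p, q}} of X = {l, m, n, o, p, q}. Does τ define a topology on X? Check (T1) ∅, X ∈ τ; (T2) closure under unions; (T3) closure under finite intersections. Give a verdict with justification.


τ IS a topology on X.

Axiom (T1): ∅ ∈ τ? Yes; X ∈ τ? Yes.
Axiom (T2/T3): check pairwise unions and intersections of members of τ.
All pairwise intersections and unions checked — each lies in τ. Therefore τ satisfies (T1), (T2), (T3): it IS a topology on X.


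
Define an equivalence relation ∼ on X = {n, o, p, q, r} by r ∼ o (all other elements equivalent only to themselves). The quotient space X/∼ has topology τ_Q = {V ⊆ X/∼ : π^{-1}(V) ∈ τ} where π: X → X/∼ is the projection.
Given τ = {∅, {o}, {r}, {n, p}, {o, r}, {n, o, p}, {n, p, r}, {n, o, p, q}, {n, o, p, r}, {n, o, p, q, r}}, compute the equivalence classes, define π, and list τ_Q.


X/∼ = {[n], [o=r], [p], [q]}; |τ_Q| = 5.

Equivalence classes: [n], [o=r], [p], [q].
Quotient map π: X → X/∼ sends n ↦ [n], o ↦ [o=r], p ↦ [p], q ↦ [q], r ↦ [o=r].
For each subset V ⊆ X/∼, compute π^{-1}(V) ⊆ X and check whether π^{-1}(V) ∈ τ. V is open in τ_Q iff π^{-1}(V) ∈ τ.
  V = {}: π^{-1}(V) = ∅ ∈ τ ✓.
  V = {[n]}: π^{-1}(V) = {n} ∉ τ ✗.
  V = {[o=r]}: π^{-1}(V) = {o, r} ∈ τ ✓.
  V = {[n], [o=r]}: π^{-1}(V) = {n, o, r} ∉ τ ✗.
  V = {[p]}: π^{-1}(V) = {p} ∉ τ ✗.
  V = {[n], [p]}: π^{-1}(V) = {n, p} ∈ τ ✓.
  V = {[o=r], [p]}: π^{-1}(V) = {o, p, r} ∉ τ ✗.
  V = {[n], [o=r], [p]}: π^{-1}(V) = {n, o, p, r} ∈ τ ✓.
  V = {[q]}: π^{-1}(V) = {q} ∉ τ ✗.
  V = {[n], [q]}: π^{-1}(V) = {n, q} ∉ τ ✗.
  V = {[o=r], [q]}: π^{-1}(V) = {o, q, r} ∉ τ ✗.
  V = {[n], [o=r], [q]}: π^{-1}(V) = {n, o, q, r} ∉ τ ✗.
  V = {[p], [q]}: π^{-1}(V) = {p, q} ∉ τ ✗.
  V = {[n], [p], [q]}: π^{-1}(V) = {n, p, q} ∉ τ ✗.
  V = {[o=r], [p], [q]}: π^{-1}(V) = {o, p, q, r} ∉ τ ✗.
  V = {[n], [o=r], [p], [q]}: π^{-1}(V) = {n, o, p, q, r} ∈ τ ✓.
Open sets in the quotient: τ_Q = {{}, {[o=r]}, {[n], [p]}, {[n], [o=r], [p]}, {[n], [o=r], [p], [q]}} (5 elements).


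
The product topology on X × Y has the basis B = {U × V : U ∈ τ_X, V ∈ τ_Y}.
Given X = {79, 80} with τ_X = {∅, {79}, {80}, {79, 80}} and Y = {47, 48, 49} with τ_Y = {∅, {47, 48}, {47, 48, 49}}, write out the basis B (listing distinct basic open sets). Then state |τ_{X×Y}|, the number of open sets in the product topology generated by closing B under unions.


Basis B = {∅ × ∅, {79} × {47, 48}, {80} × {47, 48}, {79} × {47, 48, 49}, {80} × {47, 48, 49}, {79, 80} × {47, 48}, {79, 80} × {47, 48, 49}}; |τ_{X×Y}| = 9.

Enumerate products U × V with U ∈ τ_X, V ∈ τ_Y (deduplicated):
  ∅ × ∅ = {} (∅)
  {79} × {47, 48} = {(79,47), (79,48)}
  {80} × {47, 48} = {(80,47), (80,48)}
  {79} × {47, 48, 49} = {(79,47), (79,48), (79,49)}
  {80} × {47, 48, 49} = {(80,47), (80,48), (80,49)}
  {79, 80} × {47, 48} = {(79,47), (79,48), (80,47), (80,48)}
  {79, 80} × {47, 48, 49} = {(79,47), (79,48), (79,49), (80,47), (80,48), (80,49)}
These 7 distinct sets form the basis B.
Close under arbitrary unions to get τ_{X×Y}; counting gives |τ_{X×Y}| = 9.


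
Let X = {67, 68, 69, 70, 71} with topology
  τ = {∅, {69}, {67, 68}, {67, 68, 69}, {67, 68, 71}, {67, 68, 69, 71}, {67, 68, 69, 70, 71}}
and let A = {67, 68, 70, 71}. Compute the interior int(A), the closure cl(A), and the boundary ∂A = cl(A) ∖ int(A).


int(A) = {67, 68, 71}, cl(A) = {67, 68, 70, 71}, ∂A = {70}.

Closed sets in (X, τ) are complements of opens:
  closed(X, τ) = {∅, {70}, {69, 70}, {70, 71}, {69, 70, 71}, {67, 68, 70, 71}, {67, 68, 69, 70, 71}}.
int(A) = ⋃ {U ∈ τ : U ⊆ A}. Opens contained in A: ∅, {67, 68}, {67, 68, 71}.
Taking the union of these: int(A) = {67, 68, 71}.
cl(A) = ⋂ {C closed : A ⊆ C}. Closed sets containing A: {67, 68, 70, 71}, {67, 68, 69, 70, 71}.
Intersecting these: cl(A) = {67, 68, 70, 71}.
∂A = cl(A) ∖ int(A) = {67, 68, 70, 71} ∖ {67, 68, 71} = {70}.


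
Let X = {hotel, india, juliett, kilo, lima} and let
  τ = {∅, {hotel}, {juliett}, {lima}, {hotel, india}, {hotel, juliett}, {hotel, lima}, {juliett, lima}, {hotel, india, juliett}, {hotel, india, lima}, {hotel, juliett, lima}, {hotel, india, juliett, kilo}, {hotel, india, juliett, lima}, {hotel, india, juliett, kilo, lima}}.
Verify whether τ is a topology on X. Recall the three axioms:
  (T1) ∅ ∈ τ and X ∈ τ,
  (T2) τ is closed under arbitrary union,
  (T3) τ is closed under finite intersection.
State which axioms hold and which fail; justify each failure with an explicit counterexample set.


τ IS a topology on X.

Axiom (T1): ∅ ∈ τ? Yes; X ∈ τ? Yes.
Axiom (T2/T3): check pairwise unions and intersections of members of τ.
All pairwise intersections and unions checked — each lies in τ. Therefore τ satisfies (T1), (T2), (T3): it IS a topology on X.


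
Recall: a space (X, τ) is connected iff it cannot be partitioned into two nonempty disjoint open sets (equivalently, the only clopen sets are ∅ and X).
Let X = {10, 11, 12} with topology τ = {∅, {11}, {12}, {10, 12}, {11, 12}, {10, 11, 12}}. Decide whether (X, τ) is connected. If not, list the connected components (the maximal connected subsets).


(X, τ) is disconnected; components = [{11}, {10, 12}].

Find clopen sets (U ∈ τ with X ∖ U ∈ τ):
  U = ∅, X ∖ U = {10, 11, 12} — both open, so U is clopen.
  U = {11}, X ∖ U = {10, 12} — both open, so U is clopen.
  U = {10, 12}, X ∖ U = {11} — both open, so U is clopen.
  U = {10, 11, 12}, X ∖ U = ∅ — both open, so U is clopen.
Nontrivial clopen(s) exist: e.g. {11}. So (X, τ) is disconnected.
Compute connected components by grouping points that agree on all clopens:
  component: {11}
  component: {10, 12}


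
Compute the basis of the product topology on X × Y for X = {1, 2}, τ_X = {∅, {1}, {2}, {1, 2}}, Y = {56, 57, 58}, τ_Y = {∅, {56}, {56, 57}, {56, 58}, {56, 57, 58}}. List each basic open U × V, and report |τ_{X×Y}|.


Basis B = {∅ × ∅, {1} × {56}, {2} × {56}, {1} × {56, 57}, {1} × {56, 58}, {1, 2} × {56}, {2} × {56, 57}, {2} × {56, 58}, {1} × {56, 57, 58}, {2} × {56, 57, 58}, {1, 2} × {56, 57}, {1, 2} × {56, 58}, {1, 2} × {56, 57, 58}}; |τ_{X×Y}| = 25.

Enumerate products U × V with U ∈ τ_X, V ∈ τ_Y (deduplicated):
  ∅ × ∅ = {} (∅)
  {1} × {56} = {(1,56)}
  {2} × {56} = {(2,56)}
  {1} × {56, 57} = {(1,56), (1,57)}
  {1} × {56, 58} = {(1,56), (1,58)}
  {1, 2} × {56} = {(1,56), (2,56)}
  {2} × {56, 57} = {(2,56), (2,57)}
  {2} × {56, 58} = {(2,56), (2,58)}
  {1} × {56, 57, 58} = {(1,56), (1,57), (1,58)}
  {2} × {56, 57, 58} = {(2,56), (2,57), (2,58)}
  {1, 2} × {56, 57} = {(1,56), (1,57), (2,56), (2,57)}
  {1, 2} × {56, 58} = {(1,56), (1,58), (2,56), (2,58)}
  {1, 2} × {56, 57, 58} = {(1,56), (1,57), (1,58), (2,56), (2,57), (2,58)}
These 13 distinct sets form the basis B.
Close under arbitrary unions to get τ_{X×Y}; counting gives |τ_{X×Y}| = 25.


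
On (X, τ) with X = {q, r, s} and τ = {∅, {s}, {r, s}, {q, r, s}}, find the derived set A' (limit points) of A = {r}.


A' = {q}

For each x ∈ X, list the open sets U ∈ τ with x ∈ U, then check whether U ∩ (A ∖ {x}) ≠ ∅ for every such U.
  x = q: opens ∋ x are {q, r, s}; each meets A ∖ {q}, so x IS a limit point.
  x = r: open {r, s} ∋ x has {r, s} ∩ (A ∖ {r}) = ∅, so x is NOT a limit point.
  x = s: open {s} ∋ x has {s} ∩ (A ∖ {s}) = ∅, so x is NOT a limit point.
Collecting: A' = {q}.


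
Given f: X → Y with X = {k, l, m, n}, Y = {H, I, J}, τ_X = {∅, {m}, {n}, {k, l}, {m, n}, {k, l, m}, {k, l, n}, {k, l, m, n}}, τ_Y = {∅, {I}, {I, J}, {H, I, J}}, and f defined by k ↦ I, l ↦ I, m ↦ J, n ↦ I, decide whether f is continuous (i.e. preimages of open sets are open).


f IS continuous.

Compute f^{-1}(U) for each U ∈ τ_Y:
  U = ∅: f^{-1}(U) = ∅ ∈ τ_X ✓.
  U = {I}: f^{-1}(U) = {k, l, n} ∈ τ_X ✓.
  U = {I, J}: f^{-1}(U) = {k, l, m, n} ∈ τ_X ✓.
  U = {H, I, J}: f^{-1}(U) = {k, l, m, n} ∈ τ_X ✓.
Every preimage lies in τ_X, so f IS continuous.


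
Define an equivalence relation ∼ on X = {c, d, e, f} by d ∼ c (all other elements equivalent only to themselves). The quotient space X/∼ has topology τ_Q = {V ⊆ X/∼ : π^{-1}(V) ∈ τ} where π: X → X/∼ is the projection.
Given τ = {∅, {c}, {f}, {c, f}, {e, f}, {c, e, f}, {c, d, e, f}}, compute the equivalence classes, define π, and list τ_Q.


X/∼ = {[c=d], [e], [f]}; |τ_Q| = 4.

Equivalence classes: [c=d], [e], [f].
Quotient map π: X → X/∼ sends c ↦ [c=d], d ↦ [c=d], e ↦ [e], f ↦ [f].
For each subset V ⊆ X/∼, compute π^{-1}(V) ⊆ X and check whether π^{-1}(V) ∈ τ. V is open in τ_Q iff π^{-1}(V) ∈ τ.
  V = {}: π^{-1}(V) = ∅ ∈ τ ✓.
  V = {[c=d]}: π^{-1}(V) = {c, d} ∉ τ ✗.
  V = {[e]}: π^{-1}(V) = {e} ∉ τ ✗.
  V = {[c=d], [e]}: π^{-1}(V) = {c, d, e} ∉ τ ✗.
  V = {[f]}: π^{-1}(V) = {f} ∈ τ ✓.
  V = {[c=d], [f]}: π^{-1}(V) = {c, d, f} ∉ τ ✗.
  V = {[e], [f]}: π^{-1}(V) = {e, f} ∈ τ ✓.
  V = {[c=d], [e], [f]}: π^{-1}(V) = {c, d, e, f} ∈ τ ✓.
Open sets in the quotient: τ_Q = {{}, {[f]}, {[e], [f]}, {[c=d], [e], [f]}} (4 elements).


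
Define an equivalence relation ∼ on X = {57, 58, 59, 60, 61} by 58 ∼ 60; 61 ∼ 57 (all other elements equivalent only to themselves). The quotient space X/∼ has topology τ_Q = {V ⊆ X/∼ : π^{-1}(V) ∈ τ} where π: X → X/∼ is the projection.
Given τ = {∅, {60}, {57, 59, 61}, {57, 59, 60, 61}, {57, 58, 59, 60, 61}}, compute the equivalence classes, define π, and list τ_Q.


X/∼ = {[57=61], [58=60], [59]}; |τ_Q| = 3.

Equivalence classes: [57=61], [58=60], [59].
Quotient map π: X → X/∼ sends 57 ↦ [57=61], 58 ↦ [58=60], 59 ↦ [59], 60 ↦ [58=60], 61 ↦ [57=61].
For each subset V ⊆ X/∼, compute π^{-1}(V) ⊆ X and check whether π^{-1}(V) ∈ τ. V is open in τ_Q iff π^{-1}(V) ∈ τ.
  V = {}: π^{-1}(V) = ∅ ∈ τ ✓.
  V = {[57=61]}: π^{-1}(V) = {57, 61} ∉ τ ✗.
  V = {[58=60]}: π^{-1}(V) = {58, 60} ∉ τ ✗.
  V = {[57=61], [58=60]}: π^{-1}(V) = {57, 58, 60, 61} ∉ τ ✗.
  V = {[59]}: π^{-1}(V) = {59} ∉ τ ✗.
  V = {[57=61], [59]}: π^{-1}(V) = {57, 59, 61} ∈ τ ✓.
  V = {[58=60], [59]}: π^{-1}(V) = {58, 59, 60} ∉ τ ✗.
  V = {[57=61], [58=60], [59]}: π^{-1}(V) = {57, 58, 59, 60, 61} ∈ τ ✓.
Open sets in the quotient: τ_Q = {{}, {[57=61], [59]}, {[57=61], [58=60], [59]}} (3 elements).


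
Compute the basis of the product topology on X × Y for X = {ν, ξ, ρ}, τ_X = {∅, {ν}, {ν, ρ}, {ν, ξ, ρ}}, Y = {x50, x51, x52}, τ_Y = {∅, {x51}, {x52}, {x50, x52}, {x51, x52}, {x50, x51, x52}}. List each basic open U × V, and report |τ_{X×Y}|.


Basis B = {∅ × ∅, {ν} × {x51}, {ν} × {x52}, {ν} × {x50, x52}, {ν} × {x51, x52}, {ν, ρ} × {x51}, {ν, ρ} × {x52}, {ν} × {x50, x51, x52}, {ν, ξ, ρ} × {x51}, {ν, ξ, ρ} × {x52}, {ν, ρ} × {x50, x52}, {ν, ρ} × {x51, x52}, {ν, ρ} × {x50, x51, x52}, {ν, ξ, ρ} × {x50, x52}, {ν, ξ, ρ} × {x51, x52}, {ν, ξ, ρ} × {x50, x51, x52}}; |τ_{X×Y}| = 40.

Enumerate products U × V with U ∈ τ_X, V ∈ τ_Y (deduplicated):
  ∅ × ∅ = {} (∅)
  {ν} × {x51} = {(ν,x51)}
  {ν} × {x52} = {(ν,x52)}
  {ν} × {x50, x52} = {(ν,x50), (ν,x52)}
  {ν} × {x51, x52} = {(ν,x51), (ν,x52)}
  {ν, ρ} × {x51} = {(ν,x51), (ρ,x51)}
  {ν, ρ} × {x52} = {(ν,x52), (ρ,x52)}
  {ν} × {x50, x51, x52} = {(ν,x50), (ν,x51), (ν,x52)}
  {ν, ξ, ρ} × {x51} = {(ν,x51), (ξ,x51), (ρ,x51)}
  {ν, ξ, ρ} × {x52} = {(ν,x52), (ξ,x52), (ρ,x52)}
  {ν, ρ} × {x50, x52} = {(ν,x50), (ν,x52), (ρ,x50), (ρ,x52)}
  {ν, ρ} × {x51, x52} = {(ν,x51), (ν,x52), (ρ,x51), (ρ,x52)}
  {ν, ρ} × {x50, x51, x52} = {(ν,x50), (ν,x51), (ν,x52), (ρ,x50), (ρ,x51), (ρ,x52)}
  {ν, ξ, ρ} × {x50, x52} = {(ν,x50), (ν,x52), (ξ,x50), (ξ,x52), (ρ,x50), (ρ,x52)}
  {ν, ξ, ρ} × {x51, x52} = {(ν,x51), (ν,x52), (ξ,x51), (ξ,x52), (ρ,x51), (ρ,x52)}
  {ν, ξ, ρ} × {x50, x51, x52} = {(ν,x50), (ν,x51), (ν,x52), (ξ,x50), (ξ,x51), (ξ,x52), (ρ,x50), (ρ,x51), (ρ,x52)}
These 16 distinct sets form the basis B.
Close under arbitrary unions to get τ_{X×Y}; counting gives |τ_{X×Y}| = 40.


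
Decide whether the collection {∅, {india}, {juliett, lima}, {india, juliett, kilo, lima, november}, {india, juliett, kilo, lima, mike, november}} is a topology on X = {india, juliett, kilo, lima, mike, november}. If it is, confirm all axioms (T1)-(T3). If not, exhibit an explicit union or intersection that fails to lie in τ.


τ is NOT a topology on X.

Axiom (T1): ∅ ∈ τ? Yes; X ∈ τ? Yes.
Axiom (T2/T3): check pairwise unions and intersections of members of τ.
Counterexample for (T2): {india} ∪ {juliett, lima} = {india, juliett, lima} ∉ τ. Therefore τ is NOT a topology.


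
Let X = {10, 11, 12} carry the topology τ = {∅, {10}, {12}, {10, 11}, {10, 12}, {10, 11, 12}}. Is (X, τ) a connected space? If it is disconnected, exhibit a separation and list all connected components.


(X, τ) is disconnected; components = [{12}, {10, 11}].

Find clopen sets (U ∈ τ with X ∖ U ∈ τ):
  U = ∅, X ∖ U = {10, 11, 12} — both open, so U is clopen.
  U = {12}, X ∖ U = {10, 11} — both open, so U is clopen.
  U = {10, 11}, X ∖ U = {12} — both open, so U is clopen.
  U = {10, 11, 12}, X ∖ U = ∅ — both open, so U is clopen.
Nontrivial clopen(s) exist: e.g. {10, 11}. So (X, τ) is disconnected.
Compute connected components by grouping points that agree on all clopens:
  component: {12}
  component: {10, 11}


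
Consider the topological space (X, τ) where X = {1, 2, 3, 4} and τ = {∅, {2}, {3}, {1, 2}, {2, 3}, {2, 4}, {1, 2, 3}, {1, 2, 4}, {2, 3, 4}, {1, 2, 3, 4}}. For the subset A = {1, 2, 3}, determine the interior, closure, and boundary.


int(A) = {1, 2, 3}, cl(A) = {1, 2, 3, 4}, ∂A = {4}.

Closed sets in (X, τ) are complements of opens:
  closed(X, τ) = {∅, {1}, {3}, {4}, {1, 3}, {1, 4}, {3, 4}, {1, 2, 4}, {1, 3, 4}, {1, 2, 3, 4}}.
int(A) = ⋃ {U ∈ τ : U ⊆ A}. Opens contained in A: ∅, {2}, {3}, {1, 2}, {2, 3}, {1, 2, 3}.
Taking the union of these: int(A) = {1, 2, 3}.
cl(A) = ⋂ {C closed : A ⊆ C}. Closed sets containing A: {1, 2, 3, 4}.
Intersecting these: cl(A) = {1, 2, 3, 4}.
∂A = cl(A) ∖ int(A) = {1, 2, 3, 4} ∖ {1, 2, 3} = {4}.


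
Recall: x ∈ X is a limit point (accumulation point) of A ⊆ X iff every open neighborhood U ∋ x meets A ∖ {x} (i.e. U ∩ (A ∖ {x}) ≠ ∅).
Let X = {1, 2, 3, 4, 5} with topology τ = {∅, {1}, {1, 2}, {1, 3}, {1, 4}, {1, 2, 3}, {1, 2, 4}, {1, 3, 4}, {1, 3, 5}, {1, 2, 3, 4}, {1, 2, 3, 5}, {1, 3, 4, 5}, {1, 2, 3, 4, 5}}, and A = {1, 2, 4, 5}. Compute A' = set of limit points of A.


A' = {2, 3, 4, 5}

For each x ∈ X, list the open sets U ∈ τ with x ∈ U, then check whether U ∩ (A ∖ {x}) ≠ ∅ for every such U.
  x = 1: open {1} ∋ x has {1} ∩ (A ∖ {1}) = ∅, so x is NOT a limit point.
  x = 2: opens ∋ x are {1, 2}, {1, 2, 3}, {1, 2, 4}, {1, 2, 3, 4}, {1, 2, 3, 5}, {1, 2, 3, 4, 5}; each meets A ∖ {2}, so x IS a limit point.
  x = 3: opens ∋ x are {1, 3}, {1, 2, 3}, {1, 3, 4}, {1, 3, 5}, {1, 2, 3, 4}, {1, 2, 3, 5}, {1, 3, 4, 5}, {1, 2, 3, 4, 5}; each meets A ∖ {3}, so x IS a limit point.
  x = 4: opens ∋ x are {1, 4}, {1, 2, 4}, {1, 3, 4}, {1, 2, 3, 4}, {1, 3, 4, 5}, {1, 2, 3, 4, 5}; each meets A ∖ {4}, so x IS a limit point.
  x = 5: opens ∋ x are {1, 3, 5}, {1, 2, 3, 5}, {1, 3, 4, 5}, {1, 2, 3, 4, 5}; each meets A ∖ {5}, so x IS a limit point.
Collecting: A' = {2, 3, 4, 5}.


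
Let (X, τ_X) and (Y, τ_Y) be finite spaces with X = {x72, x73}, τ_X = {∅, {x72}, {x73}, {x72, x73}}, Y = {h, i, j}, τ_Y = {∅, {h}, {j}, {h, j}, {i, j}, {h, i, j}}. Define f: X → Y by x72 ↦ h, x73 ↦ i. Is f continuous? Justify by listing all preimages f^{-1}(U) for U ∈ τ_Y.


f IS continuous.

Compute f^{-1}(U) for each U ∈ τ_Y:
  U = ∅: f^{-1}(U) = ∅ ∈ τ_X ✓.
  U = {h}: f^{-1}(U) = {x72} ∈ τ_X ✓.
  U = {j}: f^{-1}(U) = ∅ ∈ τ_X ✓.
  U = {h, j}: f^{-1}(U) = {x72} ∈ τ_X ✓.
  U = {i, j}: f^{-1}(U) = {x73} ∈ τ_X ✓.
  U = {h, i, j}: f^{-1}(U) = {x72, x73} ∈ τ_X ✓.
Every preimage lies in τ_X, so f IS continuous.


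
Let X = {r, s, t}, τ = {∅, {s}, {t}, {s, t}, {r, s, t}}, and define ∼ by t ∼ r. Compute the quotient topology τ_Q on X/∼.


X/∼ = {[r=t], [s]}; |τ_Q| = 3.

Equivalence classes: [r=t], [s].
Quotient map π: X → X/∼ sends r ↦ [r=t], s ↦ [s], t ↦ [r=t].
For each subset V ⊆ X/∼, compute π^{-1}(V) ⊆ X and check whether π^{-1}(V) ∈ τ. V is open in τ_Q iff π^{-1}(V) ∈ τ.
  V = {}: π^{-1}(V) = ∅ ∈ τ ✓.
  V = {[r=t]}: π^{-1}(V) = {r, t} ∉ τ ✗.
  V = {[s]}: π^{-1}(V) = {s} ∈ τ ✓.
  V = {[r=t], [s]}: π^{-1}(V) = {r, s, t} ∈ τ ✓.
Open sets in the quotient: τ_Q = {{}, {[s]}, {[r=t], [s]}} (3 elements).


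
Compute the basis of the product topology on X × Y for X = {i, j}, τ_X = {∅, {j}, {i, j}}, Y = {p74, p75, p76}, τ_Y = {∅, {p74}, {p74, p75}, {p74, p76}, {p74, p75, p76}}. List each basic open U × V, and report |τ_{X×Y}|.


Basis B = {∅ × ∅, {j} × {p74}, {i, j} × {p74}, {j} × {p74, p75}, {j} × {p74, p76}, {j} × {p74, p75, p76}, {i, j} × {p74, p75}, {i, j} × {p74, p76}, {i, j} × {p74, p75, p76}}; |τ_{X×Y}| = 14.

Enumerate products U × V with U ∈ τ_X, V ∈ τ_Y (deduplicated):
  ∅ × ∅ = {} (∅)
  {j} × {p74} = {(j,p74)}
  {i, j} × {p74} = {(i,p74), (j,p74)}
  {j} × {p74, p75} = {(j,p74), (j,p75)}
  {j} × {p74, p76} = {(j,p74), (j,p76)}
  {j} × {p74, p75, p76} = {(j,p74), (j,p75), (j,p76)}
  {i, j} × {p74, p75} = {(i,p74), (i,p75), (j,p74), (j,p75)}
  {i, j} × {p74, p76} = {(i,p74), (i,p76), (j,p74), (j,p76)}
  {i, j} × {p74, p75, p76} = {(i,p74), (i,p75), (i,p76), (j,p74), (j,p75), (j,p76)}
These 9 distinct sets form the basis B.
Close under arbitrary unions to get τ_{X×Y}; counting gives |τ_{X×Y}| = 14.


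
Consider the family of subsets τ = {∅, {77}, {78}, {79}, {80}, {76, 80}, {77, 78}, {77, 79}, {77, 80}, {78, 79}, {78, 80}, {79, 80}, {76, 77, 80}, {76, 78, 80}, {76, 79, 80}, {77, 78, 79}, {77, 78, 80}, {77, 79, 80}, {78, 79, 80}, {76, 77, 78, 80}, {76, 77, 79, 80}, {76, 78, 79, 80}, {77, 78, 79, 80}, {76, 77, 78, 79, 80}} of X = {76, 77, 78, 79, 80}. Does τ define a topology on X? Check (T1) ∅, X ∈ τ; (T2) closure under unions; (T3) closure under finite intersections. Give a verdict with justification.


τ IS a topology on X.

Axiom (T1): ∅ ∈ τ? Yes; X ∈ τ? Yes.
Axiom (T2/T3): check pairwise unions and intersections of members of τ.
All pairwise intersections and unions checked — each lies in τ. Therefore τ satisfies (T1), (T2), (T3): it IS a topology on X.


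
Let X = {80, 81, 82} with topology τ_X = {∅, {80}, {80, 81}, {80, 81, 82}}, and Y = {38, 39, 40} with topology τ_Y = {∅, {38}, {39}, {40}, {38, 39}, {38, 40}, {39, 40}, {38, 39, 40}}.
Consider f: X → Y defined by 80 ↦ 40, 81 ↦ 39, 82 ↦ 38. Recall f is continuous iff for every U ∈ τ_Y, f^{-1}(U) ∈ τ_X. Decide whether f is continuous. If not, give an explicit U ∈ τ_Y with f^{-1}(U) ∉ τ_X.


f is NOT continuous.

Compute f^{-1}(U) for each U ∈ τ_Y:
  U = ∅: f^{-1}(U) = ∅ ∈ τ_X ✓.
  U = {38}: f^{-1}(U) = {82} ∉ τ_X ✗.
  U = {39}: f^{-1}(U) = {81} ∉ τ_X ✗.
  U = {40}: f^{-1}(U) = {80} ∈ τ_X ✓.
  U = {38, 39}: f^{-1}(U) = {81, 82} ∉ τ_X ✗.
  U = {38, 40}: f^{-1}(U) = {80, 82} ∉ τ_X ✗.
  U = {39, 40}: f^{-1}(U) = {80, 81} ∈ τ_X ✓.
  U = {38, 39, 40}: f^{-1}(U) = {80, 81, 82} ∈ τ_X ✓.
Found U = {38} with f^{-1}(U) = {82} not in τ_X. Therefore f is NOT continuous.


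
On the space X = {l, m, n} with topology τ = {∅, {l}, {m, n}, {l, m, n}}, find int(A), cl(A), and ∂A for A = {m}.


int(A) = ∅, cl(A) = {m, n}, ∂A = {m, n}.

Closed sets in (X, τ) are complements of opens:
  closed(X, τ) = {∅, {l}, {m, n}, {l, m, n}}.
int(A) = ⋃ {U ∈ τ : U ⊆ A}. Opens contained in A: ∅.
Taking the union of these: int(A) = ∅.
cl(A) = ⋂ {C closed : A ⊆ C}. Closed sets containing A: {m, n}, {l, m, n}.
Intersecting these: cl(A) = {m, n}.
∂A = cl(A) ∖ int(A) = {m, n} ∖ ∅ = {m, n}.


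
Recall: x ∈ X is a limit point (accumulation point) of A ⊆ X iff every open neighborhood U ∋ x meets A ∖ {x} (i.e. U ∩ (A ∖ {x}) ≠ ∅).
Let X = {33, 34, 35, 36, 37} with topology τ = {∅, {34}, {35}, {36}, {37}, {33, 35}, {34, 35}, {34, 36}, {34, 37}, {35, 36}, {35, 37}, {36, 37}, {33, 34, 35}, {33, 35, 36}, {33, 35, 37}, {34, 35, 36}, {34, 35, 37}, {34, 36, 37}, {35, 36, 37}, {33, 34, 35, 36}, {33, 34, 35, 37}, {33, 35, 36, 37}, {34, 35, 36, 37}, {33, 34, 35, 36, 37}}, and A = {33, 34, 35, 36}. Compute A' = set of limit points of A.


A' = {33}

For each x ∈ X, list the open sets U ∈ τ with x ∈ U, then check whether U ∩ (A ∖ {x}) ≠ ∅ for every such U.
  x = 33: opens ∋ x are {33, 35}, {33, 34, 35}, {33, 35, 36}, {33, 35, 37}, {33, 34, 35, 36}, {33, 34, 35, 37}, {33, 35, 36, 37}, {33, 34, 35, 36, 37}; each meets A ∖ {33}, so x IS a limit point.
  x = 34: open {34} ∋ x has {34} ∩ (A ∖ {34}) = ∅, so x is NOT a limit point.
  x = 35: open {35} ∋ x has {35} ∩ (A ∖ {35}) = ∅, so x is NOT a limit point.
  x = 36: open {36} ∋ x has {36} ∩ (A ∖ {36}) = ∅, so x is NOT a limit point.
  x = 37: open {37} ∋ x has {37} ∩ (A ∖ {37}) = ∅, so x is NOT a limit point.
Collecting: A' = {33}.


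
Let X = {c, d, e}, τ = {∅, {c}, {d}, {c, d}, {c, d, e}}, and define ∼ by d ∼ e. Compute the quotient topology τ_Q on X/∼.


X/∼ = {[c], [d=e]}; |τ_Q| = 3.

Equivalence classes: [c], [d=e].
Quotient map π: X → X/∼ sends c ↦ [c], d ↦ [d=e], e ↦ [d=e].
For each subset V ⊆ X/∼, compute π^{-1}(V) ⊆ X and check whether π^{-1}(V) ∈ τ. V is open in τ_Q iff π^{-1}(V) ∈ τ.
  V = {}: π^{-1}(V) = ∅ ∈ τ ✓.
  V = {[c]}: π^{-1}(V) = {c} ∈ τ ✓.
  V = {[d=e]}: π^{-1}(V) = {d, e} ∉ τ ✗.
  V = {[c], [d=e]}: π^{-1}(V) = {c, d, e} ∈ τ ✓.
Open sets in the quotient: τ_Q = {{}, {[c]}, {[c], [d=e]}} (3 elements).


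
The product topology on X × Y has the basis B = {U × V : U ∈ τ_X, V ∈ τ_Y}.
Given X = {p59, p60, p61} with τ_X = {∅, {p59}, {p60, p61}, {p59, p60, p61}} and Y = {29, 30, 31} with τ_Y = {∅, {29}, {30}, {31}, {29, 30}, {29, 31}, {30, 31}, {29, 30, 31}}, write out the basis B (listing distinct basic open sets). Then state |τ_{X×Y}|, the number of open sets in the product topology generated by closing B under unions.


Basis B = {∅ × ∅, {p59} × {29}, {p59} × {30}, {p59} × {31}, {p59} × {29, 30}, {p59} × {29, 31}, {p59} × {30, 31}, {p60, p61} × {29}, {p60, p61} × {30}, {p60, p61} × {31}, {p59} × {29, 30, 31}, {p59, p60, p61} × {29}, {p59, p60, p61} × {30}, {p59, p60, p61} × {31}, {p60, p61} × {29, 30}, {p60, p61} × {29, 31}, {p60, p61} × {30, 31}, {p59, p60, p61} × {29, 30}, {p59, p60, p61} × {29, 31}, {p59, p60, p61} × {30, 31}, {p60, p61} × {29, 30, 31}, {p59, p60, p61} × {29, 30, 31}}; |τ_{X×Y}| = 64.

Enumerate products U × V with U ∈ τ_X, V ∈ τ_Y (deduplicated):
  ∅ × ∅ = {} (∅)
  {p59} × {29} = {(p59,29)}
  {p59} × {30} = {(p59,30)}
  {p59} × {31} = {(p59,31)}
  {p59} × {29, 30} = {(p59,29), (p59,30)}
  {p59} × {29, 31} = {(p59,29), (p59,31)}
  {p59} × {30, 31} = {(p59,30), (p59,31)}
  {p60, p61} × {29} = {(p60,29), (p61,29)}
  {p60, p61} × {30} = {(p60,30), (p61,30)}
  {p60, p61} × {31} = {(p60,31), (p61,31)}
  {p59} × {29, 30, 31} = {(p59,29), (p59,30), (p59,31)}
  {p59, p60, p61} × {29} = {(p59,29), (p60,29), (p61,29)}
  {p59, p60, p61} × {30} = {(p59,30), (p60,30), (p61,30)}
  {p59, p60, p61} × {31} = {(p59,31), (p60,31), (p61,31)}
  {p60, p61} × {29, 30} = {(p60,29), (p60,30), (p61,29), (p61,30)}
  {p60, p61} × {29, 31} = {(p60,29), (p60,31), (p61,29), (p61,31)}
  {p60, p61} × {30, 31} = {(p60,30), (p60,31), (p61,30), (p61,31)}
  {p59, p60, p61} × {29, 30} = {(p59,29), (p59,30), (p60,29), (p60,30), (p61,29), (p61,30)}
  {p59, p60, p61} × {29, 31} = {(p59,29), (p59,31), (p60,29), (p60,31), (p61,29), (p61,31)}
  {p59, p60, p61} × {30, 31} = {(p59,30), (p59,31), (p60,30), (p60,31), (p61,30), (p61,31)}
  {p60, p61} × {29, 30, 31} = {(p60,29), (p60,30), (p60,31), (p61,29), (p61,30), (p61,31)}
  {p59, p60, p61} × {29, 30, 31} = {(p59,29), (p59,30), (p59,31), (p60,29), (p60,30), (p60,31), (p61,29), (p61,30), (p61,31)}
These 22 distinct sets form the basis B.
Close under arbitrary unions to get τ_{X×Y}; counting gives |τ_{X×Y}| = 64.


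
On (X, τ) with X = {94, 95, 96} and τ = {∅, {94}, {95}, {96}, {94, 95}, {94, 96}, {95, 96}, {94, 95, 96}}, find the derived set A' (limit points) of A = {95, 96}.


A' = ∅

For each x ∈ X, list the open sets U ∈ τ with x ∈ U, then check whether U ∩ (A ∖ {x}) ≠ ∅ for every such U.
  x = 94: open {94} ∋ x has {94} ∩ (A ∖ {94}) = ∅, so x is NOT a limit point.
  x = 95: open {95} ∋ x has {95} ∩ (A ∖ {95}) = ∅, so x is NOT a limit point.
  x = 96: open {96} ∋ x has {96} ∩ (A ∖ {96}) = ∅, so x is NOT a limit point.
Collecting: A' = ∅.


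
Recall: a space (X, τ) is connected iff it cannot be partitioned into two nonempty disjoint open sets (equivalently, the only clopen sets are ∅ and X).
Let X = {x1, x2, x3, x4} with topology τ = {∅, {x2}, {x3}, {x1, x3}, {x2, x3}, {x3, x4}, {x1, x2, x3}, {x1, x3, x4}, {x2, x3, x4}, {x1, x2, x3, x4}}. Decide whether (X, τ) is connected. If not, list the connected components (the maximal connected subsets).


(X, τ) is disconnected; components = [{x2}, {x1, x3, x4}].

Find clopen sets (U ∈ τ with X ∖ U ∈ τ):
  U = ∅, X ∖ U = {x1, x2, x3, x4} — both open, so U is clopen.
  U = {x2}, X ∖ U = {x1, x3, x4} — both open, so U is clopen.
  U = {x1, x3, x4}, X ∖ U = {x2} — both open, so U is clopen.
  U = {x1, x2, x3, x4}, X ∖ U = ∅ — both open, so U is clopen.
Nontrivial clopen(s) exist: e.g. {x2}. So (X, τ) is disconnected.
Compute connected components by grouping points that agree on all clopens:
  component: {x2}
  component: {x1, x3, x4}


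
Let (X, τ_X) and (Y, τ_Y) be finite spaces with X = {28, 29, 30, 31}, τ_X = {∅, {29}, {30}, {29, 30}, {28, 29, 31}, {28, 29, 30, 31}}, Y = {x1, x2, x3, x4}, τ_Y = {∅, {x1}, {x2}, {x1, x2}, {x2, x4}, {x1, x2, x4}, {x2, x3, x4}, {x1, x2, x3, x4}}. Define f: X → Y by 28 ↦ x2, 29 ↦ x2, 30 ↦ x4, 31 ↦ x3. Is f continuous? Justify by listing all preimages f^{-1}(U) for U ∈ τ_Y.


f is NOT continuous.

Compute f^{-1}(U) for each U ∈ τ_Y:
  U = ∅: f^{-1}(U) = ∅ ∈ τ_X ✓.
  U = {x1}: f^{-1}(U) = ∅ ∈ τ_X ✓.
  U = {x2}: f^{-1}(U) = {28, 29} ∉ τ_X ✗.
  U = {x1, x2}: f^{-1}(U) = {28, 29} ∉ τ_X ✗.
  U = {x2, x4}: f^{-1}(U) = {28, 29, 30} ∉ τ_X ✗.
  U = {x1, x2, x4}: f^{-1}(U) = {28, 29, 30} ∉ τ_X ✗.
  U = {x2, x3, x4}: f^{-1}(U) = {28, 29, 30, 31} ∈ τ_X ✓.
  U = {x1, x2, x3, x4}: f^{-1}(U) = {28, 29, 30, 31} ∈ τ_X ✓.
Found U = {x2} with f^{-1}(U) = {28, 29} not in τ_X. Therefore f is NOT continuous.


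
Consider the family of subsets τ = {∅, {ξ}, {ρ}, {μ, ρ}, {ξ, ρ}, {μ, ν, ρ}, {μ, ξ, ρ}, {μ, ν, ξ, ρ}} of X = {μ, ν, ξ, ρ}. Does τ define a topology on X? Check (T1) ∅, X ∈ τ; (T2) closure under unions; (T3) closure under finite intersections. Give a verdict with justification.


τ IS a topology on X.

Axiom (T1): ∅ ∈ τ? Yes; X ∈ τ? Yes.
Axiom (T2/T3): check pairwise unions and intersections of members of τ.
All pairwise intersections and unions checked — each lies in τ. Therefore τ satisfies (T1), (T2), (T3): it IS a topology on X.


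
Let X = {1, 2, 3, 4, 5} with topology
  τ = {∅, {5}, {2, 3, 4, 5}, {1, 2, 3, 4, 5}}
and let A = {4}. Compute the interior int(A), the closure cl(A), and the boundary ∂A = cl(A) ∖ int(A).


int(A) = ∅, cl(A) = {1, 2, 3, 4}, ∂A = {1, 2, 3, 4}.

Closed sets in (X, τ) are complements of opens:
  closed(X, τ) = {∅, {1}, {1, 2, 3, 4}, {1, 2, 3, 4, 5}}.
int(A) = ⋃ {U ∈ τ : U ⊆ A}. Opens contained in A: ∅.
Taking the union of these: int(A) = ∅.
cl(A) = ⋂ {C closed : A ⊆ C}. Closed sets containing A: {1, 2, 3, 4}, {1, 2, 3, 4, 5}.
Intersecting these: cl(A) = {1, 2, 3, 4}.
∂A = cl(A) ∖ int(A) = {1, 2, 3, 4} ∖ ∅ = {1, 2, 3, 4}.


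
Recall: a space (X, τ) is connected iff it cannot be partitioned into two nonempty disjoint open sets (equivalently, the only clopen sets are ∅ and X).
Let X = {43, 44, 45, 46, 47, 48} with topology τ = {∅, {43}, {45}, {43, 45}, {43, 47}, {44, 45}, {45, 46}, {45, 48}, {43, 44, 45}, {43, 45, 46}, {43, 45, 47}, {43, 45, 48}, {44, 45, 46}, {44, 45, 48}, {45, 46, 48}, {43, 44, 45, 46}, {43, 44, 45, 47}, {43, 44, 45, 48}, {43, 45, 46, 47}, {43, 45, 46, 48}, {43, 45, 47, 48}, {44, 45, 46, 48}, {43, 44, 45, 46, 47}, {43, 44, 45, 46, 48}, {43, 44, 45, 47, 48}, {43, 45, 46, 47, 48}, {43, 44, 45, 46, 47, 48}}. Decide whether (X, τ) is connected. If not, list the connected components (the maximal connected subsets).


(X, τ) is disconnected; components = [{43, 47}, {44, 45, 46, 48}].

Find clopen sets (U ∈ τ with X ∖ U ∈ τ):
  U = ∅, X ∖ U = {43, 44, 45, 46, 47, 48} — both open, so U is clopen.
  U = {43, 47}, X ∖ U = {44, 45, 46, 48} — both open, so U is clopen.
  U = {44, 45, 46, 48}, X ∖ U = {43, 47} — both open, so U is clopen.
  U = {43, 44, 45, 46, 47, 48}, X ∖ U = ∅ — both open, so U is clopen.
Nontrivial clopen(s) exist: e.g. {43, 47}. So (X, τ) is disconnected.
Compute connected components by grouping points that agree on all clopens:
  component: {43, 47}
  component: {44, 45, 46, 48}


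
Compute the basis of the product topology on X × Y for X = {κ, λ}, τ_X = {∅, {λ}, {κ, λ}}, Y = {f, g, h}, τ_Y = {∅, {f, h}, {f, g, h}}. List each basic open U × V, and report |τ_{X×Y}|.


Basis B = {∅ × ∅, {λ} × {f, h}, {λ} × {f, g, h}, {κ, λ} × {f, h}, {κ, λ} × {f, g, h}}; |τ_{X×Y}| = 6.

Enumerate products U × V with U ∈ τ_X, V ∈ τ_Y (deduplicated):
  ∅ × ∅ = {} (∅)
  {λ} × {f, h} = {(λ,f), (λ,h)}
  {λ} × {f, g, h} = {(λ,f), (λ,g), (λ,h)}
  {κ, λ} × {f, h} = {(κ,f), (κ,h), (λ,f), (λ,h)}
  {κ, λ} × {f, g, h} = {(κ,f), (κ,g), (κ,h), (λ,f), (λ,g), (λ,h)}
These 5 distinct sets form the basis B.
Close under arbitrary unions to get τ_{X×Y}; counting gives |τ_{X×Y}| = 6.


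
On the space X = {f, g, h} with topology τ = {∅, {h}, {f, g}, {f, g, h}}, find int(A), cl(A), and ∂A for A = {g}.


int(A) = ∅, cl(A) = {f, g}, ∂A = {f, g}.

Closed sets in (X, τ) are complements of opens:
  closed(X, τ) = {∅, {h}, {f, g}, {f, g, h}}.
int(A) = ⋃ {U ∈ τ : U ⊆ A}. Opens contained in A: ∅.
Taking the union of these: int(A) = ∅.
cl(A) = ⋂ {C closed : A ⊆ C}. Closed sets containing A: {f, g}, {f, g, h}.
Intersecting these: cl(A) = {f, g}.
∂A = cl(A) ∖ int(A) = {f, g} ∖ ∅ = {f, g}.


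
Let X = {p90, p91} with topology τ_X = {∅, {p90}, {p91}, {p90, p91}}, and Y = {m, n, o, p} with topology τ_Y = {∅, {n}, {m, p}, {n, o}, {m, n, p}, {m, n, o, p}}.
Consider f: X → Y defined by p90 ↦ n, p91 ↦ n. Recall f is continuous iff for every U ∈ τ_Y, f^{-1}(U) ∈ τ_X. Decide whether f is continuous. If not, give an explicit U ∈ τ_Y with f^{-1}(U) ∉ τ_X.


f IS continuous.

Compute f^{-1}(U) for each U ∈ τ_Y:
  U = ∅: f^{-1}(U) = ∅ ∈ τ_X ✓.
  U = {n}: f^{-1}(U) = {p90, p91} ∈ τ_X ✓.
  U = {m, p}: f^{-1}(U) = ∅ ∈ τ_X ✓.
  U = {n, o}: f^{-1}(U) = {p90, p91} ∈ τ_X ✓.
  U = {m, n, p}: f^{-1}(U) = {p90, p91} ∈ τ_X ✓.
  U = {m, n, o, p}: f^{-1}(U) = {p90, p91} ∈ τ_X ✓.
Every preimage lies in τ_X, so f IS continuous.


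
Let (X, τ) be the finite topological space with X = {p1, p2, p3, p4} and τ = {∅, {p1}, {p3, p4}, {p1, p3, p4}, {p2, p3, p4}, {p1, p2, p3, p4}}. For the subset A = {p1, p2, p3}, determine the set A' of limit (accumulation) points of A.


A' = {p2, p4}

For each x ∈ X, list the open sets U ∈ τ with x ∈ U, then check whether U ∩ (A ∖ {x}) ≠ ∅ for every such U.
  x = p1: open {p1} ∋ x has {p1} ∩ (A ∖ {p1}) = ∅, so x is NOT a limit point.
  x = p2: opens ∋ x are {p2, p3, p4}, {p1, p2, p3, p4}; each meets A ∖ {p2}, so x IS a limit point.
  x = p3: open {p3, p4} ∋ x has {p3, p4} ∩ (A ∖ {p3}) = ∅, so x is NOT a limit point.
  x = p4: opens ∋ x are {p3, p4}, {p1, p3, p4}, {p2, p3, p4}, {p1, p2, p3, p4}; each meets A ∖ {p4}, so x IS a limit point.
Collecting: A' = {p2, p4}.


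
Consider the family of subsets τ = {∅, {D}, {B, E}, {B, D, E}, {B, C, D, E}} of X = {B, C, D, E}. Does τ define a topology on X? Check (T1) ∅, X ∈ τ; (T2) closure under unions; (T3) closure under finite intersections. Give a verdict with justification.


τ IS a topology on X.

Axiom (T1): ∅ ∈ τ? Yes; X ∈ τ? Yes.
Axiom (T2/T3): check pairwise unions and intersections of members of τ.
All pairwise intersections and unions checked — each lies in τ. Therefore τ satisfies (T1), (T2), (T3): it IS a topology on X.


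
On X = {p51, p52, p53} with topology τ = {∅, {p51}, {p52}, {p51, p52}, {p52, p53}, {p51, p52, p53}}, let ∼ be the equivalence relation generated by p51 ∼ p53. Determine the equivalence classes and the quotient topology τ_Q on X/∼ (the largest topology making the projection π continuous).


X/∼ = {[p51=p53], [p52]}; |τ_Q| = 3.

Equivalence classes: [p51=p53], [p52].
Quotient map π: X → X/∼ sends p51 ↦ [p51=p53], p52 ↦ [p52], p53 ↦ [p51=p53].
For each subset V ⊆ X/∼, compute π^{-1}(V) ⊆ X and check whether π^{-1}(V) ∈ τ. V is open in τ_Q iff π^{-1}(V) ∈ τ.
  V = {}: π^{-1}(V) = ∅ ∈ τ ✓.
  V = {[p51=p53]}: π^{-1}(V) = {p51, p53} ∉ τ ✗.
  V = {[p52]}: π^{-1}(V) = {p52} ∈ τ ✓.
  V = {[p51=p53], [p52]}: π^{-1}(V) = {p51, p52, p53} ∈ τ ✓.
Open sets in the quotient: τ_Q = {{}, {[p52]}, {[p51=p53], [p52]}} (3 elements).


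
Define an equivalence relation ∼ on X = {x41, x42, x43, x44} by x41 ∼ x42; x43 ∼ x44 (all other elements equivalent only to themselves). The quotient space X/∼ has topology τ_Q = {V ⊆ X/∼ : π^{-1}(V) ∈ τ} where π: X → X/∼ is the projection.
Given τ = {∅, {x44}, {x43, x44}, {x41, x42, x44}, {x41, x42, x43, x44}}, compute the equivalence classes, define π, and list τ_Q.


X/∼ = {[x41=x42], [x43=x44]}; |τ_Q| = 3.

Equivalence classes: [x41=x42], [x43=x44].
Quotient map π: X → X/∼ sends x41 ↦ [x41=x42], x42 ↦ [x41=x42], x43 ↦ [x43=x44], x44 ↦ [x43=x44].
For each subset V ⊆ X/∼, compute π^{-1}(V) ⊆ X and check whether π^{-1}(V) ∈ τ. V is open in τ_Q iff π^{-1}(V) ∈ τ.
  V = {}: π^{-1}(V) = ∅ ∈ τ ✓.
  V = {[x41=x42]}: π^{-1}(V) = {x41, x42} ∉ τ ✗.
  V = {[x43=x44]}: π^{-1}(V) = {x43, x44} ∈ τ ✓.
  V = {[x41=x42], [x43=x44]}: π^{-1}(V) = {x41, x42, x43, x44} ∈ τ ✓.
Open sets in the quotient: τ_Q = {{}, {[x43=x44]}, {[x41=x42], [x43=x44]}} (3 elements).


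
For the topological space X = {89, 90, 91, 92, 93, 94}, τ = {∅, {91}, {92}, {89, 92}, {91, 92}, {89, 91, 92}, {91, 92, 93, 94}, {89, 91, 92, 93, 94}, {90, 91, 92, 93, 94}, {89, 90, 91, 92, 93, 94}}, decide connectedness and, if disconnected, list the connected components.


(X, τ) is connected.

Find clopen sets (U ∈ τ with X ∖ U ∈ τ):
  U = ∅, X ∖ U = {89, 90, 91, 92, 93, 94} — both open, so U is clopen.
  U = {89, 90, 91, 92, 93, 94}, X ∖ U = ∅ — both open, so U is clopen.
Only trivial clopens (∅ and X) exist, so (X, τ) is connected.
Compute connected components by grouping points that agree on all clopens:
  component: {89, 90, 91, 92, 93, 94}
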